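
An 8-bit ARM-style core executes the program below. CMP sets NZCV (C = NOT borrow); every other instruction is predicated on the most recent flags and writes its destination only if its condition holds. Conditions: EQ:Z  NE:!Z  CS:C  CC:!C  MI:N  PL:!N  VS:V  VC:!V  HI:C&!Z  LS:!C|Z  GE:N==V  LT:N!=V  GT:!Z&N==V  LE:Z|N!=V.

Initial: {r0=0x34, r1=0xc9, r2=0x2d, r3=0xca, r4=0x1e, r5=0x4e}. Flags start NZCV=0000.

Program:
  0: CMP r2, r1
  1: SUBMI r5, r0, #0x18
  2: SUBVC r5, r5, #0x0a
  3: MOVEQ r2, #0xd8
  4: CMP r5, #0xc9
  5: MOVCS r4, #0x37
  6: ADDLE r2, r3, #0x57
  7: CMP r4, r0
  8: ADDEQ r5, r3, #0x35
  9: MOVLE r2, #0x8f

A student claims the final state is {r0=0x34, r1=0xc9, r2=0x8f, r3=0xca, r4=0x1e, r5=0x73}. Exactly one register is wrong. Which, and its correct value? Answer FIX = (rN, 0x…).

FIX = (r5, 0x44)

[0] flags=0000 → (cmp)
[1] flags=0000 MI?F → skip
[2] flags=0000 VC?T → r5=0x44
[3] flags=0000 EQ?F → skip
[4] flags=0000 → (cmp)
[5] flags=0000 CS?F → skip
[6] flags=0000 LE?F → skip
[7] flags=1000 → (cmp)
[8] flags=1000 EQ?F → skip
[9] flags=1000 LE?T → r2=0x8f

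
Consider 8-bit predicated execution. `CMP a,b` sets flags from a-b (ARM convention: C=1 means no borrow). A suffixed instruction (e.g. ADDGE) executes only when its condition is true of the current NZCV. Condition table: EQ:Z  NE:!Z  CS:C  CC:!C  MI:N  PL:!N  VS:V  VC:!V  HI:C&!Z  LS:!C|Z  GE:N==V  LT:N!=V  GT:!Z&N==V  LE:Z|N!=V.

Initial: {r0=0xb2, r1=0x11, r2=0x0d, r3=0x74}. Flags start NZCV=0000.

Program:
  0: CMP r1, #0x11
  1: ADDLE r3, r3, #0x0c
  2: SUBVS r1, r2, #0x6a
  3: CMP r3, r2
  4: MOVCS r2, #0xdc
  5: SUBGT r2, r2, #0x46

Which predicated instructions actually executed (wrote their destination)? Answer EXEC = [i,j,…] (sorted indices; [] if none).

EXEC = [1,4]

[0] flags=0110 → (cmp)
[1] flags=0110 LE?T → r3=0x80
[2] flags=0110 VS?F → skip
[3] flags=0011 → (cmp)
[4] flags=0011 CS?T → r2=0xdc
[5] flags=0011 GT?F → skip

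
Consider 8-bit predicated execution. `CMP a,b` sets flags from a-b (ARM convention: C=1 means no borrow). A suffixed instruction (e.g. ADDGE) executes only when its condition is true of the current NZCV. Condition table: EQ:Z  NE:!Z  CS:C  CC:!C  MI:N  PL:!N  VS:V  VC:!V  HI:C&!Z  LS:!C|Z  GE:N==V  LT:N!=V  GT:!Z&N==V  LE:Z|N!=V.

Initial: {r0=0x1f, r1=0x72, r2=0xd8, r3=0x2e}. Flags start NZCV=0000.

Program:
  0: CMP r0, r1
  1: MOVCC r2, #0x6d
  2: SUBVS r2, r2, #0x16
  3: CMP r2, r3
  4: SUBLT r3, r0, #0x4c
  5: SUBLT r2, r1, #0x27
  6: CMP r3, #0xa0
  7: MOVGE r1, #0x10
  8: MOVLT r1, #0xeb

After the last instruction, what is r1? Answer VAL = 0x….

VAL = 0x10

0: ✓ CMP  NZCV=1000
1: ✓ MOVCC  r2←0x6d
2: · SUBVS
3: ✓ CMP  NZCV=0010
4: · SUBLT
5: · SUBLT
6: ✓ CMP  NZCV=1001
7: ✓ MOVGE  r1←0x10
8: · MOVLT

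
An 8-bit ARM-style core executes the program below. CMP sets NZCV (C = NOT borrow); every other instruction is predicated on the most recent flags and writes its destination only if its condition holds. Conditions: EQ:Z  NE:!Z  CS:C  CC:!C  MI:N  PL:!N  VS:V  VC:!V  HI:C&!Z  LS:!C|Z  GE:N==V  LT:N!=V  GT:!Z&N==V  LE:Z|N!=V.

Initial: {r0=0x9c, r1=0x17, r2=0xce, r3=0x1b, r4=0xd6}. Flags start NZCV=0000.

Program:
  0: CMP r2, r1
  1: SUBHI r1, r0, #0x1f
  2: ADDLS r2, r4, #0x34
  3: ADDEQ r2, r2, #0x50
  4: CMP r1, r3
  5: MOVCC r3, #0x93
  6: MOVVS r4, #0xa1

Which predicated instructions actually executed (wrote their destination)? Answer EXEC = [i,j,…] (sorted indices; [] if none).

[0] flags=1010 → (cmp)
[1] flags=1010 HI?T → r1=0x7d
[2] flags=1010 LS?F → skip
[3] flags=1010 EQ?F → skip
[4] flags=0010 → (cmp)
[5] flags=0010 CC?F → skip
[6] flags=0010 VS?F → skip

EXEC = [1]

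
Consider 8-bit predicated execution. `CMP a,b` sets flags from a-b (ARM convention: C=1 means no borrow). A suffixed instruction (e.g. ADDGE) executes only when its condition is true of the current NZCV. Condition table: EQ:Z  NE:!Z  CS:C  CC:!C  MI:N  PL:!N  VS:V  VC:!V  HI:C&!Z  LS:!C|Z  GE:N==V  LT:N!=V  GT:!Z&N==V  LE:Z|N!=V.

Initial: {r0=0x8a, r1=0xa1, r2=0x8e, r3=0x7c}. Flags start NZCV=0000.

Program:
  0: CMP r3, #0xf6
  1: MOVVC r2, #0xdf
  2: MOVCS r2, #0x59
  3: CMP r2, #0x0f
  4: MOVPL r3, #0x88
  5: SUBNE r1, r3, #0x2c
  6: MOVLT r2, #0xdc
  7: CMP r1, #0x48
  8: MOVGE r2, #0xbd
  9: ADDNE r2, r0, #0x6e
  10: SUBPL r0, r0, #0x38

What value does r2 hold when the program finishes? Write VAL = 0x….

VAL = 0xf8

[0] flags=1001 → (cmp)
[1] flags=1001 VC?F → skip
[2] flags=1001 CS?F → skip
[3] flags=0011 → (cmp)
[4] flags=0011 PL?T → r3=0x88
[5] flags=0011 NE?T → r1=0x5c
[6] flags=0011 LT?T → r2=0xdc
[7] flags=0010 → (cmp)
[8] flags=0010 GE?T → r2=0xbd
[9] flags=0010 NE?T → r2=0xf8
[10] flags=0010 PL?T → r0=0x52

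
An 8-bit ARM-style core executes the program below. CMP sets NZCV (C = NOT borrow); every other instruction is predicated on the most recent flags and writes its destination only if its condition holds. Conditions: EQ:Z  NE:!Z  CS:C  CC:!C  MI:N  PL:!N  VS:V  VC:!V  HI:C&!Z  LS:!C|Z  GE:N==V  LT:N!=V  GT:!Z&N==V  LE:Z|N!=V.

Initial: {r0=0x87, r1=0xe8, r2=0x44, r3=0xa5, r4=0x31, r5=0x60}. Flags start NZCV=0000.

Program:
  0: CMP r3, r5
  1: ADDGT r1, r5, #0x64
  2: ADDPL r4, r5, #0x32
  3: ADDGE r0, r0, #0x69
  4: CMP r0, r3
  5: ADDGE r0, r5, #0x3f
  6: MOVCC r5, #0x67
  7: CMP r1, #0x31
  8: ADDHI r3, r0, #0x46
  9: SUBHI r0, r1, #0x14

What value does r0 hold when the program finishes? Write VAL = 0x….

0: ✓ CMP  NZCV=0011
1: · ADDGT
2: ✓ ADDPL  r4←0x92
3: · ADDGE
4: ✓ CMP  NZCV=1000
5: · ADDGE
6: ✓ MOVCC  r5←0x67
7: ✓ CMP  NZCV=1010
8: ✓ ADDHI  r3←0xcd
9: ✓ SUBHI  r0←0xd4

VAL = 0xd4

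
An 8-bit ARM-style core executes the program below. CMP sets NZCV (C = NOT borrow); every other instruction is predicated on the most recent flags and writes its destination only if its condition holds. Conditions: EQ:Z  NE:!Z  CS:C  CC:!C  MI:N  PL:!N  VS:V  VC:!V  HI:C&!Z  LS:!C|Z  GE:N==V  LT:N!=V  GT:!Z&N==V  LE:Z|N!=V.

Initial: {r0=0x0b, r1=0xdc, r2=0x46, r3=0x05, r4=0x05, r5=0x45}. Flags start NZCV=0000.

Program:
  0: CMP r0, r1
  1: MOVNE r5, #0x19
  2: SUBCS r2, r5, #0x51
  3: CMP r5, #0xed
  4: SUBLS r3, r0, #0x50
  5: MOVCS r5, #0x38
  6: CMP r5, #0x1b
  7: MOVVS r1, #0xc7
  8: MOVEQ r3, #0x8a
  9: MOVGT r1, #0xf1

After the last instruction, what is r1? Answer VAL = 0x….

0: ✓ CMP  NZCV=0000
1: ✓ MOVNE  r5←0x19
2: · SUBCS
3: ✓ CMP  NZCV=0000
4: ✓ SUBLS  r3←0xbb
5: · MOVCS
6: ✓ CMP  NZCV=1000
7: · MOVVS
8: · MOVEQ
9: · MOVGT

VAL = 0xdc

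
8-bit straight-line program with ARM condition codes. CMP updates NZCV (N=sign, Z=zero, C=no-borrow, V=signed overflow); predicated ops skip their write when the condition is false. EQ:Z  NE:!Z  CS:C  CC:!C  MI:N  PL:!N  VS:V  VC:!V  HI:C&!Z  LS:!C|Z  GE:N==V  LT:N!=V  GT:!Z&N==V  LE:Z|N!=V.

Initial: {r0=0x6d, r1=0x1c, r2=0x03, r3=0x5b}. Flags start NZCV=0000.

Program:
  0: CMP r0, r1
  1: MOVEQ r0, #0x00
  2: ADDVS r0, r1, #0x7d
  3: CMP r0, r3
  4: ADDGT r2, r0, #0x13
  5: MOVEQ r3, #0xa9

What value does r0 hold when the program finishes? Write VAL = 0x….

[0] flags=0010 → (cmp)
[1] flags=0010 EQ?F → skip
[2] flags=0010 VS?F → skip
[3] flags=0010 → (cmp)
[4] flags=0010 GT?T → r2=0x80
[5] flags=0010 EQ?F → skip

VAL = 0x6d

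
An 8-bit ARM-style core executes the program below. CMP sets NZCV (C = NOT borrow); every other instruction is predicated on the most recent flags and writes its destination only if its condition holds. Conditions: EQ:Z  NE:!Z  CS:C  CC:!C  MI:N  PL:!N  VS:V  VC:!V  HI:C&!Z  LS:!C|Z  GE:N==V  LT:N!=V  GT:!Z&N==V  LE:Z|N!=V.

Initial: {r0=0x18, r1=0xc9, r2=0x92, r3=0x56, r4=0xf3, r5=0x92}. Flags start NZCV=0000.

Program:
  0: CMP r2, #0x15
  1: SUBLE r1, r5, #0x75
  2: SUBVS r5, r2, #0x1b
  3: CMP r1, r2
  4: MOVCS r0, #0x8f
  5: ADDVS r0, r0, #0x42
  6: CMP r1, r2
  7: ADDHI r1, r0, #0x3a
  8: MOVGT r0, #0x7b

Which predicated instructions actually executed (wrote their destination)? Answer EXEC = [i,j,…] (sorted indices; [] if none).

0: ✓ CMP  NZCV=0011
1: ✓ SUBLE  r1←0x1d
2: ✓ SUBVS  r5←0x77
3: ✓ CMP  NZCV=1001
4: · MOVCS
5: ✓ ADDVS  r0←0x5a
6: ✓ CMP  NZCV=1001
7: · ADDHI
8: ✓ MOVGT  r0←0x7b

EXEC = [1,2,5,8]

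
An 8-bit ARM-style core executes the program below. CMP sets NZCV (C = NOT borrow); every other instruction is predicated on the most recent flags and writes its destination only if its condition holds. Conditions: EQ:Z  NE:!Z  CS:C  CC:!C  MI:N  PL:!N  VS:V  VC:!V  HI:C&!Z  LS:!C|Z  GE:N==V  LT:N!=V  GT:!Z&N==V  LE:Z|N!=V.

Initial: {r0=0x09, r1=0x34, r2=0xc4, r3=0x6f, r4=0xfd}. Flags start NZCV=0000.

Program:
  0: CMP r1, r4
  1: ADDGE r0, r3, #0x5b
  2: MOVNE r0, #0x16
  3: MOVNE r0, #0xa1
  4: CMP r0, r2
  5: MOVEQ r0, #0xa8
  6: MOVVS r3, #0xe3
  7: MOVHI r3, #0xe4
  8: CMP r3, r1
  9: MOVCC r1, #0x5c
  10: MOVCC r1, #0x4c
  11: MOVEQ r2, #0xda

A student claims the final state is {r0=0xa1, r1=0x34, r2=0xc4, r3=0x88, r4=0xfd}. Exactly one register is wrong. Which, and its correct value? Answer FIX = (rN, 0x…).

FIX = (r3, 0x6f)

[0] flags=0000 → (cmp)
[1] flags=0000 GE?T → r0=0xca
[2] flags=0000 NE?T → r0=0x16
[3] flags=0000 NE?T → r0=0xa1
[4] flags=1000 → (cmp)
[5] flags=1000 EQ?F → skip
[6] flags=1000 VS?F → skip
[7] flags=1000 HI?F → skip
[8] flags=0010 → (cmp)
[9] flags=0010 CC?F → skip
[10] flags=0010 CC?F → skip
[11] flags=0010 EQ?F → skip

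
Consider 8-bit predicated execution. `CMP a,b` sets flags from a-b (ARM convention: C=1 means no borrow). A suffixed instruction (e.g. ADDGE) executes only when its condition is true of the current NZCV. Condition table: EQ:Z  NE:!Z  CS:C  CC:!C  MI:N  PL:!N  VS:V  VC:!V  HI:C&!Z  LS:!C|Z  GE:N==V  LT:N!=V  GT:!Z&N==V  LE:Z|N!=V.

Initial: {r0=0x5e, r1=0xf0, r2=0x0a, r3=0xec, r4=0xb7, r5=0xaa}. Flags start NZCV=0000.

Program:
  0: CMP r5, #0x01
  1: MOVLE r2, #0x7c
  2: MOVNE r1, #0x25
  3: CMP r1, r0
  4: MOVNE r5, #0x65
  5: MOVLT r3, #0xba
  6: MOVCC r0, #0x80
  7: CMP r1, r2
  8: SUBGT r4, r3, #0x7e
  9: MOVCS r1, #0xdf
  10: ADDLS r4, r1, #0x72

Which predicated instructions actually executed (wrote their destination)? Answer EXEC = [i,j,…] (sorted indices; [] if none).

[0] flags=1010 → (cmp)
[1] flags=1010 LE?T → r2=0x7c
[2] flags=1010 NE?T → r1=0x25
[3] flags=1000 → (cmp)
[4] flags=1000 NE?T → r5=0x65
[5] flags=1000 LT?T → r3=0xba
[6] flags=1000 CC?T → r0=0x80
[7] flags=1000 → (cmp)
[8] flags=1000 GT?F → skip
[9] flags=1000 CS?F → skip
[10] flags=1000 LS?T → r4=0x97

EXEC = [1,2,4,5,6,10]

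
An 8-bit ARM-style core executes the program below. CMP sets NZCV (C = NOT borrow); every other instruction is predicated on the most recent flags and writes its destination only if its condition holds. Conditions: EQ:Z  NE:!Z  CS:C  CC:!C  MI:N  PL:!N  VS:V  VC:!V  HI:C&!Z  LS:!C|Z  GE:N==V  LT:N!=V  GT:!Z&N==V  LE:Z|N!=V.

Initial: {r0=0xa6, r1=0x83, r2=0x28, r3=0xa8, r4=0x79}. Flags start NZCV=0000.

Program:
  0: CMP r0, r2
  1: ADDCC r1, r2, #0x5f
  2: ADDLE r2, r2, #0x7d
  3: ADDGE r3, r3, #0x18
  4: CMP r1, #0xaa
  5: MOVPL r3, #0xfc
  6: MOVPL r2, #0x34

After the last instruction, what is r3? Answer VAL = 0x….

0: ✓ CMP  NZCV=0011
1: · ADDCC
2: ✓ ADDLE  r2←0xa5
3: · ADDGE
4: ✓ CMP  NZCV=1000
5: · MOVPL
6: · MOVPL

VAL = 0xa8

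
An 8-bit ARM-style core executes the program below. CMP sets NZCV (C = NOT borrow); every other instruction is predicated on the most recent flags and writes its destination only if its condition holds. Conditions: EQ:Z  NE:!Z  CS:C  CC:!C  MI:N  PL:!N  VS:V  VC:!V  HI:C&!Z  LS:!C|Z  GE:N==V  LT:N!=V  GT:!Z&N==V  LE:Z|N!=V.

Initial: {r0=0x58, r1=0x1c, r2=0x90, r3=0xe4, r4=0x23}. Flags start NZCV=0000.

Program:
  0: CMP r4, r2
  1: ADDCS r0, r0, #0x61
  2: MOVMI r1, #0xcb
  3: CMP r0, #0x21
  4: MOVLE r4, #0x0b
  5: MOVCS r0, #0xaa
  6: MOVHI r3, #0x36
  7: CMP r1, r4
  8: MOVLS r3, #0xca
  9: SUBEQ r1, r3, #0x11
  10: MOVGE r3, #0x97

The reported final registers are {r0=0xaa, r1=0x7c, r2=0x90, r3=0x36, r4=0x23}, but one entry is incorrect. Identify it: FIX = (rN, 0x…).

0: ✓ CMP  NZCV=1001
1: · ADDCS
2: ✓ MOVMI  r1←0xcb
3: ✓ CMP  NZCV=0010
4: · MOVLE
5: ✓ MOVCS  r0←0xaa
6: ✓ MOVHI  r3←0x36
7: ✓ CMP  NZCV=1010
8: · MOVLS
9: · SUBEQ
10: · MOVGE

FIX = (r1, 0xcb)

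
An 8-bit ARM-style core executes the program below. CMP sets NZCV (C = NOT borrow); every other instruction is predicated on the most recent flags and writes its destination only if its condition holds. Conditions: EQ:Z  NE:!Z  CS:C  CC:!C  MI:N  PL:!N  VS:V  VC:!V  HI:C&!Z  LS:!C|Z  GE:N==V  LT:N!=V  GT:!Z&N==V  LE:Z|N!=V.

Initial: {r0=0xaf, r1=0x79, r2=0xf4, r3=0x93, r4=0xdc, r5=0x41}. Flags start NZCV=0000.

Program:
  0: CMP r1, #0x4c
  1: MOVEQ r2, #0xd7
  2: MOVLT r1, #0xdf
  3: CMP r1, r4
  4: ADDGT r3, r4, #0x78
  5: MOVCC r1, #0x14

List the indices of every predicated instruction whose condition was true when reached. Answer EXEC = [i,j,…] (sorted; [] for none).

0: ✓ CMP  NZCV=0010
1: · MOVEQ
2: · MOVLT
3: ✓ CMP  NZCV=1001
4: ✓ ADDGT  r3←0x54
5: ✓ MOVCC  r1←0x14

EXEC = [4,5]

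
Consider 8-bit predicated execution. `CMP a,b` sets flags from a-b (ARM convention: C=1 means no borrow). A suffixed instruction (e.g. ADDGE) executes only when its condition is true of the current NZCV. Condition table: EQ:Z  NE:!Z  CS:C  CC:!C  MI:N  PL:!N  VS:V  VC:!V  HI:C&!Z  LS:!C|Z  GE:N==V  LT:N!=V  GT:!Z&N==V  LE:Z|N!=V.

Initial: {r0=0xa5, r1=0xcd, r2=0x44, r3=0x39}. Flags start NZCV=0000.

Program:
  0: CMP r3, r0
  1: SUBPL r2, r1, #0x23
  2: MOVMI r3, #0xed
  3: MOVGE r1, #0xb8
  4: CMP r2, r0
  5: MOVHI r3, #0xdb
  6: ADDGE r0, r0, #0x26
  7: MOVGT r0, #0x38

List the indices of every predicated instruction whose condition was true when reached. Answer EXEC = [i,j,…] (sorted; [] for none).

EXEC = [2,3,6,7]

0: ✓ CMP  NZCV=1001
1: · SUBPL
2: ✓ MOVMI  r3←0xed
3: ✓ MOVGE  r1←0xb8
4: ✓ CMP  NZCV=1001
5: · MOVHI
6: ✓ ADDGE  r0←0xcb
7: ✓ MOVGT  r0←0x38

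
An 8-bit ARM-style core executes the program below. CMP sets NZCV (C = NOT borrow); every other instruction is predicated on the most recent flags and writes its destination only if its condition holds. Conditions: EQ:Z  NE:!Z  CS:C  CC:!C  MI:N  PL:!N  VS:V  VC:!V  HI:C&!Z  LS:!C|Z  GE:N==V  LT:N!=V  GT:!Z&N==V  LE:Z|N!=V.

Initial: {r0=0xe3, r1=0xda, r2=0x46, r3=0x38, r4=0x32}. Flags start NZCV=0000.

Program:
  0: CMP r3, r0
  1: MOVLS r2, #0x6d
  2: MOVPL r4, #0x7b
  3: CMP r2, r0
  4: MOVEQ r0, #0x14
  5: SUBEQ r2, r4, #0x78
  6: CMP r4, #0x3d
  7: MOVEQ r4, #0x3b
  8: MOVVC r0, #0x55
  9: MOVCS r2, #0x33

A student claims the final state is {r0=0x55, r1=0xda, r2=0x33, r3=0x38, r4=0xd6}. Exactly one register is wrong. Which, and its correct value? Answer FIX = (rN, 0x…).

[0] flags=0000 → (cmp)
[1] flags=0000 LS?T → r2=0x6d
[2] flags=0000 PL?T → r4=0x7b
[3] flags=1001 → (cmp)
[4] flags=1001 EQ?F → skip
[5] flags=1001 EQ?F → skip
[6] flags=0010 → (cmp)
[7] flags=0010 EQ?F → skip
[8] flags=0010 VC?T → r0=0x55
[9] flags=0010 CS?T → r2=0x33

FIX = (r4, 0x7b)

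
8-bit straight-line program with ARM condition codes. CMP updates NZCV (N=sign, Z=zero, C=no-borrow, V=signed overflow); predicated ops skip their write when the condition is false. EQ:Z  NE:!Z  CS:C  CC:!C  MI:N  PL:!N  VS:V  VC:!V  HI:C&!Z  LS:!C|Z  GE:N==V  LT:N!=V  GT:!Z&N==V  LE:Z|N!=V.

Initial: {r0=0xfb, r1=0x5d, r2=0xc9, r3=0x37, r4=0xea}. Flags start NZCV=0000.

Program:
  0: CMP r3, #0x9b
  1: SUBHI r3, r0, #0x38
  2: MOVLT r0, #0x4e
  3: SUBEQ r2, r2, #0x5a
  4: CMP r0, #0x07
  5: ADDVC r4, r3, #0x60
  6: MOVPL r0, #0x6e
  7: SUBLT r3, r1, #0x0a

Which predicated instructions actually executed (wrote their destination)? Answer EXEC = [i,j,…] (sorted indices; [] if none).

[0] flags=1001 → (cmp)
[1] flags=1001 HI?F → skip
[2] flags=1001 LT?F → skip
[3] flags=1001 EQ?F → skip
[4] flags=1010 → (cmp)
[5] flags=1010 VC?T → r4=0x97
[6] flags=1010 PL?F → skip
[7] flags=1010 LT?T → r3=0x53

EXEC = [5,7]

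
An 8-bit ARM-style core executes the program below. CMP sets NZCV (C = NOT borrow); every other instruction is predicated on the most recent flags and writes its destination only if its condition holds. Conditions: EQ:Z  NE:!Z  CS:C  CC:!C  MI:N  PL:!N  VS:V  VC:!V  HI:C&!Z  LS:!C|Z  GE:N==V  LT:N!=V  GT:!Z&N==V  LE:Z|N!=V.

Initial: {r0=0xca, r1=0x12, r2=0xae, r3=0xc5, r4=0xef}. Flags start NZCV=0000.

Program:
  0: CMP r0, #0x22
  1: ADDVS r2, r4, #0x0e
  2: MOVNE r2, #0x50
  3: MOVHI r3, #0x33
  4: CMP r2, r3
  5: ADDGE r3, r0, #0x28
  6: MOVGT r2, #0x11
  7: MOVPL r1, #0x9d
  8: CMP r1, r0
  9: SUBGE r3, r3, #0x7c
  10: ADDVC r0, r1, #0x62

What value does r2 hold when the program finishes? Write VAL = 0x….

[0] flags=1010 → (cmp)
[1] flags=1010 VS?F → skip
[2] flags=1010 NE?T → r2=0x50
[3] flags=1010 HI?T → r3=0x33
[4] flags=0010 → (cmp)
[5] flags=0010 GE?T → r3=0xf2
[6] flags=0010 GT?T → r2=0x11
[7] flags=0010 PL?T → r1=0x9d
[8] flags=1000 → (cmp)
[9] flags=1000 GE?F → skip
[10] flags=1000 VC?T → r0=0xff

VAL = 0x11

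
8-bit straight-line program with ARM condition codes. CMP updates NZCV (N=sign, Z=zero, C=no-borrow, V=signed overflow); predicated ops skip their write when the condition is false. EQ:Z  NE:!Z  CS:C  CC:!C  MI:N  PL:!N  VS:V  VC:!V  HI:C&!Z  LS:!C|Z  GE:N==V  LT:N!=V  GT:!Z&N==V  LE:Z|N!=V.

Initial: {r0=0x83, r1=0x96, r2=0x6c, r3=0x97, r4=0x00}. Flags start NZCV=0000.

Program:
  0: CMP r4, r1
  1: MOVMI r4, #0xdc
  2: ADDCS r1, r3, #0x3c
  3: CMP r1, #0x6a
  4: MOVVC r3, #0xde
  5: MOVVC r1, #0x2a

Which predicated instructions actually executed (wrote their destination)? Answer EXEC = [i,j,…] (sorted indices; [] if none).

[0] flags=0000 → (cmp)
[1] flags=0000 MI?F → skip
[2] flags=0000 CS?F → skip
[3] flags=0011 → (cmp)
[4] flags=0011 VC?F → skip
[5] flags=0011 VC?F → skip

EXEC = []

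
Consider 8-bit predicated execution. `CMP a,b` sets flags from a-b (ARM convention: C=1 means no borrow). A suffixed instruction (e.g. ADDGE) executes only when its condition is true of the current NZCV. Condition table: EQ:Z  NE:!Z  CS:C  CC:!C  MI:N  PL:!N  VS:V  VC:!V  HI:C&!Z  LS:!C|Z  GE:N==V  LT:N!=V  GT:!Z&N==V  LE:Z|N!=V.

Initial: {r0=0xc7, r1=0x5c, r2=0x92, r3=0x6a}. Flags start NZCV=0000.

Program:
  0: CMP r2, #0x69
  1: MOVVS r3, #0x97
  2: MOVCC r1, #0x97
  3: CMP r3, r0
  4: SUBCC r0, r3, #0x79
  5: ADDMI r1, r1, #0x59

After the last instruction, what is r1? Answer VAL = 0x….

VAL = 0xb5

[0] flags=0011 → (cmp)
[1] flags=0011 VS?T → r3=0x97
[2] flags=0011 CC?F → skip
[3] flags=1000 → (cmp)
[4] flags=1000 CC?T → r0=0x1e
[5] flags=1000 MI?T → r1=0xb5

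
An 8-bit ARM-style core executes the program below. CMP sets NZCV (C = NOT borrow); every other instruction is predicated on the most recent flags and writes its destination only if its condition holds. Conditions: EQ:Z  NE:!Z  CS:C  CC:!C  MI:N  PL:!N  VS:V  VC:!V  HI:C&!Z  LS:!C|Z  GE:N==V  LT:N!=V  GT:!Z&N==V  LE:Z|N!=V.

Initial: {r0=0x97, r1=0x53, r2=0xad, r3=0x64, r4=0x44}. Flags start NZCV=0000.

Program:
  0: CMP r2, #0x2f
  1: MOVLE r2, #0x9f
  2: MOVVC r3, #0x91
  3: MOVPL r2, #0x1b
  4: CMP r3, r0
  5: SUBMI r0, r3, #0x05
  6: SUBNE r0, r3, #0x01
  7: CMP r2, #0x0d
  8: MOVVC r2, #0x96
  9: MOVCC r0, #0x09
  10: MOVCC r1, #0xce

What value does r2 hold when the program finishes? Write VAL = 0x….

VAL = 0x96

0: ✓ CMP  NZCV=0011
1: ✓ MOVLE  r2←0x9f
2: · MOVVC
3: ✓ MOVPL  r2←0x1b
4: ✓ CMP  NZCV=1001
5: ✓ SUBMI  r0←0x5f
6: ✓ SUBNE  r0←0x63
7: ✓ CMP  NZCV=0010
8: ✓ MOVVC  r2←0x96
9: · MOVCC
10: · MOVCC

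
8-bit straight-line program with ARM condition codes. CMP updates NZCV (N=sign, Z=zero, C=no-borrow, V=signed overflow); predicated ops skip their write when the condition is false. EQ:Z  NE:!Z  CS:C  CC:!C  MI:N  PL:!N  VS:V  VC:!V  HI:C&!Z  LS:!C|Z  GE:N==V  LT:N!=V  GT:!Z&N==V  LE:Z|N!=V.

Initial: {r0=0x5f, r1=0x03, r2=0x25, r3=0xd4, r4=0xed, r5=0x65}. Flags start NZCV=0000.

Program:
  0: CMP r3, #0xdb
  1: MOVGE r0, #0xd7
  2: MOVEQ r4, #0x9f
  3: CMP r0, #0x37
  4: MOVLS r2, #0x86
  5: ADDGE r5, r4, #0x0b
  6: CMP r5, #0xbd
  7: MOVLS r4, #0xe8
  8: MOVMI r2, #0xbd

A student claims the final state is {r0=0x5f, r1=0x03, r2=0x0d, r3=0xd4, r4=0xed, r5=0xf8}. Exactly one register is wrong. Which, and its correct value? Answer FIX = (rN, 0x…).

[0] flags=1000 → (cmp)
[1] flags=1000 GE?F → skip
[2] flags=1000 EQ?F → skip
[3] flags=0010 → (cmp)
[4] flags=0010 LS?F → skip
[5] flags=0010 GE?T → r5=0xf8
[6] flags=0010 → (cmp)
[7] flags=0010 LS?F → skip
[8] flags=0010 MI?F → skip

FIX = (r2, 0x25)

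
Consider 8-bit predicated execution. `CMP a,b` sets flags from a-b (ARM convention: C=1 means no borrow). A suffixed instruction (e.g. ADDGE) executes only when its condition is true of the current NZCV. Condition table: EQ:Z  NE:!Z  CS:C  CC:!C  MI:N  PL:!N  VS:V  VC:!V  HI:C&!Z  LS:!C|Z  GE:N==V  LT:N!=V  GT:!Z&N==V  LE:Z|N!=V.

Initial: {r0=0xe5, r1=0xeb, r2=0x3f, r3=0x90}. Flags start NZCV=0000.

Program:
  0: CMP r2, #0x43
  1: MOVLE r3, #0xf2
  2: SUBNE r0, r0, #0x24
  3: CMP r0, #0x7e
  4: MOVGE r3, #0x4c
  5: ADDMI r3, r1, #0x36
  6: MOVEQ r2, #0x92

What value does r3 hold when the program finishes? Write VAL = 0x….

0: ✓ CMP  NZCV=1000
1: ✓ MOVLE  r3←0xf2
2: ✓ SUBNE  r0←0xc1
3: ✓ CMP  NZCV=0011
4: · MOVGE
5: · ADDMI
6: · MOVEQ

VAL = 0xf2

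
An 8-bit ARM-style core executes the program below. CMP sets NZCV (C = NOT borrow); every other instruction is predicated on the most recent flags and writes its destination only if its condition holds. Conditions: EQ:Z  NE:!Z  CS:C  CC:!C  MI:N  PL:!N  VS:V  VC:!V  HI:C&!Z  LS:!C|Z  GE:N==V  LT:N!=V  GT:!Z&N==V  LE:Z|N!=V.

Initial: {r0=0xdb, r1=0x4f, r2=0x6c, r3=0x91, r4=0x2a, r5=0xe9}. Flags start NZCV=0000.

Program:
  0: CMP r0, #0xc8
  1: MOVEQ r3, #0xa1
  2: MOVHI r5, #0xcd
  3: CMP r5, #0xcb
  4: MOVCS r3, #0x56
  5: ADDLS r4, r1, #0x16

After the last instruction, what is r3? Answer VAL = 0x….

[0] flags=0010 → (cmp)
[1] flags=0010 EQ?F → skip
[2] flags=0010 HI?T → r5=0xcd
[3] flags=0010 → (cmp)
[4] flags=0010 CS?T → r3=0x56
[5] flags=0010 LS?F → skip

VAL = 0x56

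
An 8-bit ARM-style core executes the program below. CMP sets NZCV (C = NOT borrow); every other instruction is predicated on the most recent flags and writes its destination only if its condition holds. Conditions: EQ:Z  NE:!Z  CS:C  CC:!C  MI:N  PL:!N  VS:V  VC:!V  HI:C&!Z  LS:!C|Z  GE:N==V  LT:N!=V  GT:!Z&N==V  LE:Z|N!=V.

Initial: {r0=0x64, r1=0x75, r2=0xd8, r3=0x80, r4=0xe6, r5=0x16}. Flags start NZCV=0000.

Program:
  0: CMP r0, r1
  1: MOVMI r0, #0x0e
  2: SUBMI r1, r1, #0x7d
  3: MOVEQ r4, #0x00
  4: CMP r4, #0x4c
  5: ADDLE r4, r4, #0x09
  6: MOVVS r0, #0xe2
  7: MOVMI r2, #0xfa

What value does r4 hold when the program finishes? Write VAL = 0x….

VAL = 0xef

[0] flags=1000 → (cmp)
[1] flags=1000 MI?T → r0=0x0e
[2] flags=1000 MI?T → r1=0xf8
[3] flags=1000 EQ?F → skip
[4] flags=1010 → (cmp)
[5] flags=1010 LE?T → r4=0xef
[6] flags=1010 VS?F → skip
[7] flags=1010 MI?T → r2=0xfa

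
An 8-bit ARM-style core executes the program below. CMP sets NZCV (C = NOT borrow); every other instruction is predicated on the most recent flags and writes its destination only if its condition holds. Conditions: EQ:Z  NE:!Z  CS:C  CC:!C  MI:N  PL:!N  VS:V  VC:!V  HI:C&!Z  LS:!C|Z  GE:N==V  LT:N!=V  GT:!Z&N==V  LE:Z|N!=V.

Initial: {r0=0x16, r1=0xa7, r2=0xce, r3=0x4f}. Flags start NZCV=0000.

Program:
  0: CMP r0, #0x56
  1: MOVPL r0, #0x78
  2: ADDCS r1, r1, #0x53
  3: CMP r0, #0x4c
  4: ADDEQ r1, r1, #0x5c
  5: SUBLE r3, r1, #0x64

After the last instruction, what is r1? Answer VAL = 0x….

VAL = 0xa7

[0] flags=1000 → (cmp)
[1] flags=1000 PL?F → skip
[2] flags=1000 CS?F → skip
[3] flags=1000 → (cmp)
[4] flags=1000 EQ?F → skip
[5] flags=1000 LE?T → r3=0x43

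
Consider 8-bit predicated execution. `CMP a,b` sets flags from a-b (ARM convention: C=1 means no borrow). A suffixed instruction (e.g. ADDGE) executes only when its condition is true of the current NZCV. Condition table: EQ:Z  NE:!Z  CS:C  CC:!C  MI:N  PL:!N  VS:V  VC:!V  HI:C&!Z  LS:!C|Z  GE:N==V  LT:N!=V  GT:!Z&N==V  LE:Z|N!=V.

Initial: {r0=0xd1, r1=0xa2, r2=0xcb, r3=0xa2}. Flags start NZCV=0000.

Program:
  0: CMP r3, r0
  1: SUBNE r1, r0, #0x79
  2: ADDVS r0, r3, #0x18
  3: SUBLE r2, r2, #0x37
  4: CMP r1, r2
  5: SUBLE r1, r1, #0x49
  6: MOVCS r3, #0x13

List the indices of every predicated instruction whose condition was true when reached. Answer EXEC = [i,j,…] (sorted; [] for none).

0: ✓ CMP  NZCV=1000
1: ✓ SUBNE  r1←0x58
2: · ADDVS
3: ✓ SUBLE  r2←0x94
4: ✓ CMP  NZCV=1001
5: · SUBLE
6: · MOVCS

EXEC = [1,3]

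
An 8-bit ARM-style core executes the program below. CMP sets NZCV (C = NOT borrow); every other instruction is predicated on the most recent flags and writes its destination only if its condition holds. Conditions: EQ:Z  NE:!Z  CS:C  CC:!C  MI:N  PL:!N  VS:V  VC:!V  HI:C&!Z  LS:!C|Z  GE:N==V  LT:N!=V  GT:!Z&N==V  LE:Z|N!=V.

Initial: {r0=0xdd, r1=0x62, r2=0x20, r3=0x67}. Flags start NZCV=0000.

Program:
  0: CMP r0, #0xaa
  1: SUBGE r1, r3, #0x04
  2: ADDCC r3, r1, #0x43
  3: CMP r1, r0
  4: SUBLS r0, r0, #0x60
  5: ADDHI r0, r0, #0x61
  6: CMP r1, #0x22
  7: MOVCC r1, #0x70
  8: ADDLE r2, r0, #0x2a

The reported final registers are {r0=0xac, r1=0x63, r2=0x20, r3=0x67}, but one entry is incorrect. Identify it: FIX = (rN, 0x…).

FIX = (r0, 0x7d)

0: ✓ CMP  NZCV=0010
1: ✓ SUBGE  r1←0x63
2: · ADDCC
3: ✓ CMP  NZCV=1001
4: ✓ SUBLS  r0←0x7d
5: · ADDHI
6: ✓ CMP  NZCV=0010
7: · MOVCC
8: · ADDLE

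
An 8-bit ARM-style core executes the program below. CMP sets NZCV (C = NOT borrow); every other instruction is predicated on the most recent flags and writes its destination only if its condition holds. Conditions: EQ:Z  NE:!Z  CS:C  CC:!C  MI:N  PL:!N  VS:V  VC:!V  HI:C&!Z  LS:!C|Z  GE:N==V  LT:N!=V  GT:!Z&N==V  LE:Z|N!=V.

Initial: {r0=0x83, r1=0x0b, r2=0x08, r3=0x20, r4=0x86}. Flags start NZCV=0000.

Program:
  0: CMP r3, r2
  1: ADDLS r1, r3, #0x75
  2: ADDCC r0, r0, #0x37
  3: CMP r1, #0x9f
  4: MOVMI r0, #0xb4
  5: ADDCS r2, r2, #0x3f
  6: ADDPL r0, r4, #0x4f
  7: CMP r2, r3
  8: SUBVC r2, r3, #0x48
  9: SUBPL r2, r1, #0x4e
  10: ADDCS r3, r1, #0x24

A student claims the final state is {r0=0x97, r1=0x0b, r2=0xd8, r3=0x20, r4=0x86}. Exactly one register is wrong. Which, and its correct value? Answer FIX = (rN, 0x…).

FIX = (r0, 0xd5)

0: ✓ CMP  NZCV=0010
1: · ADDLS
2: · ADDCC
3: ✓ CMP  NZCV=0000
4: · MOVMI
5: · ADDCS
6: ✓ ADDPL  r0←0xd5
7: ✓ CMP  NZCV=1000
8: ✓ SUBVC  r2←0xd8
9: · SUBPL
10: · ADDCS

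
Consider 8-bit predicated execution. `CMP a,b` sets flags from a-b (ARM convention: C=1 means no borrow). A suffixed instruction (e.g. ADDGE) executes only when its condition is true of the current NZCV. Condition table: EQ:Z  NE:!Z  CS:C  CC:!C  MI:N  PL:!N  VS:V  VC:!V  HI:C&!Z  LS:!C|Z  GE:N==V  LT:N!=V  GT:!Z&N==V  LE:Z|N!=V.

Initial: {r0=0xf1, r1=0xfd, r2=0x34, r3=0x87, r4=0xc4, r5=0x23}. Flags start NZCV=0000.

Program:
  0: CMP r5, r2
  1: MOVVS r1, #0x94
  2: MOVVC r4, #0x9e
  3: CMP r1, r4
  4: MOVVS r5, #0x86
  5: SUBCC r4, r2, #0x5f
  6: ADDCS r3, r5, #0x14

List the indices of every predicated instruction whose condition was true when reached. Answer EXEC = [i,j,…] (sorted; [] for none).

[0] flags=1000 → (cmp)
[1] flags=1000 VS?F → skip
[2] flags=1000 VC?T → r4=0x9e
[3] flags=0010 → (cmp)
[4] flags=0010 VS?F → skip
[5] flags=0010 CC?F → skip
[6] flags=0010 CS?T → r3=0x37

EXEC = [2,6]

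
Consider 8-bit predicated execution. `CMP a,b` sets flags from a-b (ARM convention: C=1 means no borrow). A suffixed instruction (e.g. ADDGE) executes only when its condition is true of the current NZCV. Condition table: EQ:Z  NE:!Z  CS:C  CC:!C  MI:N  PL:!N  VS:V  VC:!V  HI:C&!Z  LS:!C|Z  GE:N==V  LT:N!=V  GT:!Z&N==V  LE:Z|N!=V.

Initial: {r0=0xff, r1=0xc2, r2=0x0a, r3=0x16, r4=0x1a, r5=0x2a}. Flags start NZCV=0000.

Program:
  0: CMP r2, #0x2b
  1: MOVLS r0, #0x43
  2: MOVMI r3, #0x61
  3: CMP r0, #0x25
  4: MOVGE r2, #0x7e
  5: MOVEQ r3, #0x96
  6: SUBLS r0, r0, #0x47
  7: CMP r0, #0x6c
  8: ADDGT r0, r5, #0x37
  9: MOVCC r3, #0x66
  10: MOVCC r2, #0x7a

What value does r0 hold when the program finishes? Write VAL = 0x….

VAL = 0x43

[0] flags=1000 → (cmp)
[1] flags=1000 LS?T → r0=0x43
[2] flags=1000 MI?T → r3=0x61
[3] flags=0010 → (cmp)
[4] flags=0010 GE?T → r2=0x7e
[5] flags=0010 EQ?F → skip
[6] flags=0010 LS?F → skip
[7] flags=1000 → (cmp)
[8] flags=1000 GT?F → skip
[9] flags=1000 CC?T → r3=0x66
[10] flags=1000 CC?T → r2=0x7a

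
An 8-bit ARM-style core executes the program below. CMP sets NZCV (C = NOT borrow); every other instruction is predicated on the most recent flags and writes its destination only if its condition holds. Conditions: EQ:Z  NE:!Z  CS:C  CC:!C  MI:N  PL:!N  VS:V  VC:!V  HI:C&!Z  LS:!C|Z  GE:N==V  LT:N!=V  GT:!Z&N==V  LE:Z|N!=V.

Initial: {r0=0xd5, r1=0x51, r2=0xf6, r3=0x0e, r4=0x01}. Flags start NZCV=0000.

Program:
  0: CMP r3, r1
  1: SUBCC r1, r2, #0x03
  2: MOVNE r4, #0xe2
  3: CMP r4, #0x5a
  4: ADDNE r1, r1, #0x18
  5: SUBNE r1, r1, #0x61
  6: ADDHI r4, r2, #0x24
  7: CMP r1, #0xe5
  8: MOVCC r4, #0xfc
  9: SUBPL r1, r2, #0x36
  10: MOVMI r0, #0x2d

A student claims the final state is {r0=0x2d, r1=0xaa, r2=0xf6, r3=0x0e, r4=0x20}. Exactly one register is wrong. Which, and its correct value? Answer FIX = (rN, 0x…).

FIX = (r4, 0xfc)

0: ✓ CMP  NZCV=1000
1: ✓ SUBCC  r1←0xf3
2: ✓ MOVNE  r4←0xe2
3: ✓ CMP  NZCV=1010
4: ✓ ADDNE  r1←0x0b
5: ✓ SUBNE  r1←0xaa
6: ✓ ADDHI  r4←0x1a
7: ✓ CMP  NZCV=1000
8: ✓ MOVCC  r4←0xfc
9: · SUBPL
10: ✓ MOVMI  r0←0x2d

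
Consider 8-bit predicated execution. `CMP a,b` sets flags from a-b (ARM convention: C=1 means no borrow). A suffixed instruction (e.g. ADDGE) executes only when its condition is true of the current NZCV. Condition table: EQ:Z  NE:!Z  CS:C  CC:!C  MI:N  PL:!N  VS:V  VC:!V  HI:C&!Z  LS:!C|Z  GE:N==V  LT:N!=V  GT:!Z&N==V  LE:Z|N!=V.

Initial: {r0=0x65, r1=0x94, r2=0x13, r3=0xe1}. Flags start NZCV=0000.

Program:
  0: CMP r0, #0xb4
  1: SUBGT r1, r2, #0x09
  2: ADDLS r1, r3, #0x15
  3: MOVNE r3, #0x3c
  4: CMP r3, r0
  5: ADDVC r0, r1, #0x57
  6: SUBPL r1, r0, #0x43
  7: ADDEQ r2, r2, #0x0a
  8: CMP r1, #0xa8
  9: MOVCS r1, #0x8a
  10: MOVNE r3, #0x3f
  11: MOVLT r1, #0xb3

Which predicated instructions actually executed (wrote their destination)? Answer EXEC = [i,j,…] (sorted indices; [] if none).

EXEC = [1,2,3,5,9,10]

0: ✓ CMP  NZCV=1001
1: ✓ SUBGT  r1←0x0a
2: ✓ ADDLS  r1←0xf6
3: ✓ MOVNE  r3←0x3c
4: ✓ CMP  NZCV=1000
5: ✓ ADDVC  r0←0x4d
6: · SUBPL
7: · ADDEQ
8: ✓ CMP  NZCV=0010
9: ✓ MOVCS  r1←0x8a
10: ✓ MOVNE  r3←0x3f
11: · MOVLT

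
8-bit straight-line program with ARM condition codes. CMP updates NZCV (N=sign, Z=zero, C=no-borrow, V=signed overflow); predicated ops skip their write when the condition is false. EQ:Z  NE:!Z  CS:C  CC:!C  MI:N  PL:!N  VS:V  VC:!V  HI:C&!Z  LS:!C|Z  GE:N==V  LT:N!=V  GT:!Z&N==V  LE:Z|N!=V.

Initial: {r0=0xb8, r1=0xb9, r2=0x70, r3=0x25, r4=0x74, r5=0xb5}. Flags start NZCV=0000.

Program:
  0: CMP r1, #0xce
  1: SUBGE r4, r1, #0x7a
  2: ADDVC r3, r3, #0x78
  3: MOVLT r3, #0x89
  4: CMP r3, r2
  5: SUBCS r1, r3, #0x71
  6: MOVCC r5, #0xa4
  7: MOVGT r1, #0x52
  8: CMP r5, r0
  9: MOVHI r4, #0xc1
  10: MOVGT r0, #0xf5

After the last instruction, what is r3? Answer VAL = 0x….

VAL = 0x89

[0] flags=1000 → (cmp)
[1] flags=1000 GE?F → skip
[2] flags=1000 VC?T → r3=0x9d
[3] flags=1000 LT?T → r3=0x89
[4] flags=0011 → (cmp)
[5] flags=0011 CS?T → r1=0x18
[6] flags=0011 CC?F → skip
[7] flags=0011 GT?F → skip
[8] flags=1000 → (cmp)
[9] flags=1000 HI?F → skip
[10] flags=1000 GT?F → skip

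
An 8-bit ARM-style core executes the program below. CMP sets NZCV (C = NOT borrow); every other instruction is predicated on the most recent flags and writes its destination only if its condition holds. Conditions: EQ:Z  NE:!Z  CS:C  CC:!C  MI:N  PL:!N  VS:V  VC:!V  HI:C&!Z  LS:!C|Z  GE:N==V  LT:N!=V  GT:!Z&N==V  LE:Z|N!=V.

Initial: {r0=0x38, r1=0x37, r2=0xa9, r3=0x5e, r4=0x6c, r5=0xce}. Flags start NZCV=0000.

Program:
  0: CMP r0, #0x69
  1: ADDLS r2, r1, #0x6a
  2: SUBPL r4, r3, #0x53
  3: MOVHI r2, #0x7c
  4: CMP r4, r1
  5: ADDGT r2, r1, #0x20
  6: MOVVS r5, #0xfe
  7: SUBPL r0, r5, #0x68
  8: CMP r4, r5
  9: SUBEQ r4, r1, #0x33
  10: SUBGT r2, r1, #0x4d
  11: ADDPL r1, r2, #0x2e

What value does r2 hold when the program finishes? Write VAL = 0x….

VAL = 0xea

0: ✓ CMP  NZCV=1000
1: ✓ ADDLS  r2←0xa1
2: · SUBPL
3: · MOVHI
4: ✓ CMP  NZCV=0010
5: ✓ ADDGT  r2←0x57
6: · MOVVS
7: ✓ SUBPL  r0←0x66
8: ✓ CMP  NZCV=1001
9: · SUBEQ
10: ✓ SUBGT  r2←0xea
11: · ADDPL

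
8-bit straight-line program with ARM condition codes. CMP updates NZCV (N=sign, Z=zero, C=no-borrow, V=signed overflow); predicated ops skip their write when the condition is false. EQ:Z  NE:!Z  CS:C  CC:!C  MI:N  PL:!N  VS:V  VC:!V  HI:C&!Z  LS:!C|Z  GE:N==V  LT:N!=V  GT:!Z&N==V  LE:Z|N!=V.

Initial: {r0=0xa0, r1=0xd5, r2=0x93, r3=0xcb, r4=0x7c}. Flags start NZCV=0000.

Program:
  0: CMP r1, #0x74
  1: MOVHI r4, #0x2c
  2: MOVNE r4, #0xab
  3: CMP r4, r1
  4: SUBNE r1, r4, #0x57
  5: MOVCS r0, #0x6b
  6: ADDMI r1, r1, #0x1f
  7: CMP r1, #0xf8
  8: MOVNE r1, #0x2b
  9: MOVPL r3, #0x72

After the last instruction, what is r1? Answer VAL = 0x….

VAL = 0x2b

[0] flags=0011 → (cmp)
[1] flags=0011 HI?T → r4=0x2c
[2] flags=0011 NE?T → r4=0xab
[3] flags=1000 → (cmp)
[4] flags=1000 NE?T → r1=0x54
[5] flags=1000 CS?F → skip
[6] flags=1000 MI?T → r1=0x73
[7] flags=0000 → (cmp)
[8] flags=0000 NE?T → r1=0x2b
[9] flags=0000 PL?T → r3=0x72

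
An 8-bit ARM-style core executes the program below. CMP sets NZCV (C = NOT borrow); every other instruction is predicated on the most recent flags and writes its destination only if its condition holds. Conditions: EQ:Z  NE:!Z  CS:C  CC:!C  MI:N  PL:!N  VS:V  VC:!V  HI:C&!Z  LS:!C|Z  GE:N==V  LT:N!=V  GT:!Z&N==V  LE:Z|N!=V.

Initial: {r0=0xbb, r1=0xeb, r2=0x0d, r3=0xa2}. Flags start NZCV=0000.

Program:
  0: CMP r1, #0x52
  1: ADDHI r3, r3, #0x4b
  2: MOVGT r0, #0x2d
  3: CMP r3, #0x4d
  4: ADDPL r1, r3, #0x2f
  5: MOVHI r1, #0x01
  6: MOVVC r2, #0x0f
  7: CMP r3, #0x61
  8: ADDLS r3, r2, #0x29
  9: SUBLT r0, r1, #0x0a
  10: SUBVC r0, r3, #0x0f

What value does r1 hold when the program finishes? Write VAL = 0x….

VAL = 0x01

0: ✓ CMP  NZCV=1010
1: ✓ ADDHI  r3←0xed
2: · MOVGT
3: ✓ CMP  NZCV=1010
4: · ADDPL
5: ✓ MOVHI  r1←0x01
6: ✓ MOVVC  r2←0x0f
7: ✓ CMP  NZCV=1010
8: · ADDLS
9: ✓ SUBLT  r0←0xf7
10: ✓ SUBVC  r0←0xde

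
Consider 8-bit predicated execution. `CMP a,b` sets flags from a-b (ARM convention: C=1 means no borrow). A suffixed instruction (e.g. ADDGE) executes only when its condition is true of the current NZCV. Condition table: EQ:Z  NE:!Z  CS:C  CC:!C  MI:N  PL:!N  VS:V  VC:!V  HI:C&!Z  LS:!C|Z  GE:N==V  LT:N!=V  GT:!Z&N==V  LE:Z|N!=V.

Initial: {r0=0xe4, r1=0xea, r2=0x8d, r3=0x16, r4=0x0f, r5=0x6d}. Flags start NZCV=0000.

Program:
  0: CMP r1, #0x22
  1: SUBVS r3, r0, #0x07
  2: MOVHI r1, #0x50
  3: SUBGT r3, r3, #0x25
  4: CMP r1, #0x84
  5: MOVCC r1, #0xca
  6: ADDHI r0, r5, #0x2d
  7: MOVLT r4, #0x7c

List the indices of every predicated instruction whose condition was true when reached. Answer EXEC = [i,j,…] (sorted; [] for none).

[0] flags=1010 → (cmp)
[1] flags=1010 VS?F → skip
[2] flags=1010 HI?T → r1=0x50
[3] flags=1010 GT?F → skip
[4] flags=1001 → (cmp)
[5] flags=1001 CC?T → r1=0xca
[6] flags=1001 HI?F → skip
[7] flags=1001 LT?F → skip

EXEC = [2,5]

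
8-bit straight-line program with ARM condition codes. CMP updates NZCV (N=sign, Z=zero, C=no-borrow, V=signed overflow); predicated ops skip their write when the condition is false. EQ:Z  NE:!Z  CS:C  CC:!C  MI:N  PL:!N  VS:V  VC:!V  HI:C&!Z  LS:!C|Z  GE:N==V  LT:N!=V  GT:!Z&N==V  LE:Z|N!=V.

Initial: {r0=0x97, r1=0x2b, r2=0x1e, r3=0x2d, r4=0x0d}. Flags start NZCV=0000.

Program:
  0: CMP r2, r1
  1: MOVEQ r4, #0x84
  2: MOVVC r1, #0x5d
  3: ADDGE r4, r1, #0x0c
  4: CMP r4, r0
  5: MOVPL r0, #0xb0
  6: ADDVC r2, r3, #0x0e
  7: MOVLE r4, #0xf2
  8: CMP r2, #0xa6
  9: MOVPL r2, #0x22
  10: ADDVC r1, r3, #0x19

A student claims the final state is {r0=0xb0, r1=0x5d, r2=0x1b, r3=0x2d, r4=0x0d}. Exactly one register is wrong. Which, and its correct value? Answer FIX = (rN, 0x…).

[0] flags=1000 → (cmp)
[1] flags=1000 EQ?F → skip
[2] flags=1000 VC?T → r1=0x5d
[3] flags=1000 GE?F → skip
[4] flags=0000 → (cmp)
[5] flags=0000 PL?T → r0=0xb0
[6] flags=0000 VC?T → r2=0x3b
[7] flags=0000 LE?F → skip
[8] flags=1001 → (cmp)
[9] flags=1001 PL?F → skip
[10] flags=1001 VC?F → skip

FIX = (r2, 0x3b)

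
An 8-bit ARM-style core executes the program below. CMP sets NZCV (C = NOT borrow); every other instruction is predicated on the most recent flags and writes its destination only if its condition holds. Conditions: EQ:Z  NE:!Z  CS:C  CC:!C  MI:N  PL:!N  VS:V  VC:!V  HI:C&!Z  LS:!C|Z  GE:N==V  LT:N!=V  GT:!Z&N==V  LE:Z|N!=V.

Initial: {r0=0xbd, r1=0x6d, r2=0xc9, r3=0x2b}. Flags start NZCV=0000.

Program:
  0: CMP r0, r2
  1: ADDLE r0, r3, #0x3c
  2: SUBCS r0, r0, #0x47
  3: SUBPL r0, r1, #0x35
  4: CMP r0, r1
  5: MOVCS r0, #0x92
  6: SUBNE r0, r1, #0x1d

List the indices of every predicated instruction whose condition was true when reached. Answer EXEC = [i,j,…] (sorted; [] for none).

EXEC = [1,6]

[0] flags=1000 → (cmp)
[1] flags=1000 LE?T → r0=0x67
[2] flags=1000 CS?F → skip
[3] flags=1000 PL?F → skip
[4] flags=1000 → (cmp)
[5] flags=1000 CS?F → skip
[6] flags=1000 NE?T → r0=0x50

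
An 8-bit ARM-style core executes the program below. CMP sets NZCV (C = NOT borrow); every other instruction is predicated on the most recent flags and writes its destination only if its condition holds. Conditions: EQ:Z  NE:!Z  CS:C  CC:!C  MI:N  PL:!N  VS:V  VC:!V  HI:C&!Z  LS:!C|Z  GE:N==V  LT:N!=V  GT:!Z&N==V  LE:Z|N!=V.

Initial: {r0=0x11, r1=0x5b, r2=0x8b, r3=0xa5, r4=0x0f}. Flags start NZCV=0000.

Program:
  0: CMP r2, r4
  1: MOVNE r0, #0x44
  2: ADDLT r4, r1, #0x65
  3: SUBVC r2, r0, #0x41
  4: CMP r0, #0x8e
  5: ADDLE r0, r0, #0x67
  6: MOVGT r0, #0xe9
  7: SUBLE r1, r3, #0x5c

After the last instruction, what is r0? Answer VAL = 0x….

[0] flags=0011 → (cmp)
[1] flags=0011 NE?T → r0=0x44
[2] flags=0011 LT?T → r4=0xc0
[3] flags=0011 VC?F → skip
[4] flags=1001 → (cmp)
[5] flags=1001 LE?F → skip
[6] flags=1001 GT?T → r0=0xe9
[7] flags=1001 LE?F → skip

VAL = 0xe9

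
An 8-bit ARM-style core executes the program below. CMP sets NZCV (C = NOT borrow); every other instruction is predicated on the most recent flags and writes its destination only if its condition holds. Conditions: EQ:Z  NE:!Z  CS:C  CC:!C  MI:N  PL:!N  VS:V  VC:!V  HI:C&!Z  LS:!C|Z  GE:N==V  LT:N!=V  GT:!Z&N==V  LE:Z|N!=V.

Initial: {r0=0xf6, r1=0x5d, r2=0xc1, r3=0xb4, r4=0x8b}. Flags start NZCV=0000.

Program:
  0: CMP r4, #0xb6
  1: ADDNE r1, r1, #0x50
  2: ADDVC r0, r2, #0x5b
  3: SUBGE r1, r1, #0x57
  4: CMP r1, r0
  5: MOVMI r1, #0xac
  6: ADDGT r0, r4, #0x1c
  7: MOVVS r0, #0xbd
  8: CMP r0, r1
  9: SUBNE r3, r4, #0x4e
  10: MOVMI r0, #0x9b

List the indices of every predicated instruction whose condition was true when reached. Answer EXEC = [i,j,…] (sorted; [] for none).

0: ✓ CMP  NZCV=1000
1: ✓ ADDNE  r1←0xad
2: ✓ ADDVC  r0←0x1c
3: · SUBGE
4: ✓ CMP  NZCV=1010
5: ✓ MOVMI  r1←0xac
6: · ADDGT
7: · MOVVS
8: ✓ CMP  NZCV=0000
9: ✓ SUBNE  r3←0x3d
10: · MOVMI

EXEC = [1,2,5,9]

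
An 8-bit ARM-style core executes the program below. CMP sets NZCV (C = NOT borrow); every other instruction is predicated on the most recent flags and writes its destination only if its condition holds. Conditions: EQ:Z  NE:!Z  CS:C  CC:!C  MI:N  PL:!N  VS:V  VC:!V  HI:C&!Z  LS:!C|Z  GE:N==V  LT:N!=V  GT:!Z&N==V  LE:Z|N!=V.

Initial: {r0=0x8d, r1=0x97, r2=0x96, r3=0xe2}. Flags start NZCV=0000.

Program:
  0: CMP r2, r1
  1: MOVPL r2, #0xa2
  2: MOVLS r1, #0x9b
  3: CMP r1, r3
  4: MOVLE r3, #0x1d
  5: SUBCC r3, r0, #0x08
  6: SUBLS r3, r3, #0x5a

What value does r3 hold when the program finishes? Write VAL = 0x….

VAL = 0x2b

[0] flags=1000 → (cmp)
[1] flags=1000 PL?F → skip
[2] flags=1000 LS?T → r1=0x9b
[3] flags=1000 → (cmp)
[4] flags=1000 LE?T → r3=0x1d
[5] flags=1000 CC?T → r3=0x85
[6] flags=1000 LS?T → r3=0x2b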